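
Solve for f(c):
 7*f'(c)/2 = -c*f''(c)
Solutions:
 f(c) = C1 + C2/c^(5/2)


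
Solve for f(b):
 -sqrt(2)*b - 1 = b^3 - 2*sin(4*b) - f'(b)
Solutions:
 f(b) = C1 + b^4/4 + sqrt(2)*b^2/2 + b + cos(4*b)/2


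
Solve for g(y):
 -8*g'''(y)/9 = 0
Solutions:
 g(y) = C1 + C2*y + C3*y^2


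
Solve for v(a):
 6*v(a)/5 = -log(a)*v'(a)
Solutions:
 v(a) = C1*exp(-6*li(a)/5)


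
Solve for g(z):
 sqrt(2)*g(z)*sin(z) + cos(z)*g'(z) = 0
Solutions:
 g(z) = C1*cos(z)^(sqrt(2))


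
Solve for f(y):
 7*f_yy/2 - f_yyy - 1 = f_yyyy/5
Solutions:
 f(y) = C1 + C2*y + C3*exp(y*(-5 + sqrt(95))/2) + C4*exp(-y*(5 + sqrt(95))/2) + y^2/7


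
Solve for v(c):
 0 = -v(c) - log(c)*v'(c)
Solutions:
 v(c) = C1*exp(-li(c))


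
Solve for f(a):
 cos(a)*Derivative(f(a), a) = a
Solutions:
 f(a) = C1 + Integral(a/cos(a), a)


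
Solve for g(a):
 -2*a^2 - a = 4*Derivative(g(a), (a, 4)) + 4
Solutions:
 g(a) = C1 + C2*a + C3*a^2 + C4*a^3 - a^6/720 - a^5/480 - a^4/24


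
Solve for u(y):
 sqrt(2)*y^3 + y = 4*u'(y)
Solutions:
 u(y) = C1 + sqrt(2)*y^4/16 + y^2/8


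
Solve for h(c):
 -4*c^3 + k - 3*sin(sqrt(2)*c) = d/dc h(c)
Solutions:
 h(c) = C1 - c^4 + c*k + 3*sqrt(2)*cos(sqrt(2)*c)/2


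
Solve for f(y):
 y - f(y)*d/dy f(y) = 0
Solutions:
 f(y) = -sqrt(C1 + y^2)
 f(y) = sqrt(C1 + y^2)


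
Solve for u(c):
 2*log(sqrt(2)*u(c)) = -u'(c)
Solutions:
 Integral(1/(2*log(_y) + log(2)), (_y, u(c))) = C1 - c


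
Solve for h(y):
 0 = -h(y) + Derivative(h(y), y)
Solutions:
 h(y) = C1*exp(y)


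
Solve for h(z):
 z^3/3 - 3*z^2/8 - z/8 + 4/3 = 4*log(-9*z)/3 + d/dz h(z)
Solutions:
 h(z) = C1 + z^4/12 - z^3/8 - z^2/16 - 4*z*log(-z)/3 + 8*z*(1 - log(3))/3


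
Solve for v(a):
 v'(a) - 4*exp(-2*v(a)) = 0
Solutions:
 v(a) = log(-sqrt(C1 + 8*a))
 v(a) = log(C1 + 8*a)/2


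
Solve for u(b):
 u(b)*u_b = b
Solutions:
 u(b) = -sqrt(C1 + b^2)
 u(b) = sqrt(C1 + b^2)


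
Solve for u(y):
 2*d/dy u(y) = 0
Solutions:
 u(y) = C1


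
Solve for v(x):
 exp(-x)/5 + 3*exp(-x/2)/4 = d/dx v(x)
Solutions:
 v(x) = C1 - exp(-x)/5 - 3*exp(-x/2)/2


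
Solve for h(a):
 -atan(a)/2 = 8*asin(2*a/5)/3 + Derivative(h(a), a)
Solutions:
 h(a) = C1 - 8*a*asin(2*a/5)/3 - a*atan(a)/2 - 4*sqrt(25 - 4*a^2)/3 + log(a^2 + 1)/4


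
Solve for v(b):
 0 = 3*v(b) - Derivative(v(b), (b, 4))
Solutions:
 v(b) = C1*exp(-3^(1/4)*b) + C2*exp(3^(1/4)*b) + C3*sin(3^(1/4)*b) + C4*cos(3^(1/4)*b)


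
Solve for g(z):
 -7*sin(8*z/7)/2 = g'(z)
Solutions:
 g(z) = C1 + 49*cos(8*z/7)/16


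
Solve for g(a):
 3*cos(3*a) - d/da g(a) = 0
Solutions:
 g(a) = C1 + sin(3*a)


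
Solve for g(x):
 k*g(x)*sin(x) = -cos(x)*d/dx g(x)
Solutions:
 g(x) = C1*exp(k*log(cos(x)))


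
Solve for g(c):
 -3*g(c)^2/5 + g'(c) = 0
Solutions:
 g(c) = -5/(C1 + 3*c)


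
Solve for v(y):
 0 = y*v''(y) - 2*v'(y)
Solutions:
 v(y) = C1 + C2*y^3


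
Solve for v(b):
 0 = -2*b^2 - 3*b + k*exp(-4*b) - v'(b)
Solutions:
 v(b) = C1 - 2*b^3/3 - 3*b^2/2 - k*exp(-4*b)/4


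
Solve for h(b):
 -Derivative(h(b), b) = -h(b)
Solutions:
 h(b) = C1*exp(b)


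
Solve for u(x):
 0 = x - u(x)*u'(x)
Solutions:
 u(x) = -sqrt(C1 + x^2)
 u(x) = sqrt(C1 + x^2)


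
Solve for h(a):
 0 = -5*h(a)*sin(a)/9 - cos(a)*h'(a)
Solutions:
 h(a) = C1*cos(a)^(5/9)


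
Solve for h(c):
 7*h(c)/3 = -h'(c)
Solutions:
 h(c) = C1*exp(-7*c/3)


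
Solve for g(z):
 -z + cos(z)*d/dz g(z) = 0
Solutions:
 g(z) = C1 + Integral(z/cos(z), z)


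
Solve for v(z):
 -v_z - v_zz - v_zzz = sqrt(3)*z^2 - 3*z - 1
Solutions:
 v(z) = C1 - sqrt(3)*z^3/3 + 3*z^2/2 + sqrt(3)*z^2 - 2*z + (C2*sin(sqrt(3)*z/2) + C3*cos(sqrt(3)*z/2))*exp(-z/2)


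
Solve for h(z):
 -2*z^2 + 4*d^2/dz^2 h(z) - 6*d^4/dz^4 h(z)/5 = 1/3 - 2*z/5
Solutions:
 h(z) = C1 + C2*z + C3*exp(-sqrt(30)*z/3) + C4*exp(sqrt(30)*z/3) + z^4/24 - z^3/60 + 23*z^2/120


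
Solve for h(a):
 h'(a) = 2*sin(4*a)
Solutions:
 h(a) = C1 - cos(4*a)/2


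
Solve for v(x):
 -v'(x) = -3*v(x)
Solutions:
 v(x) = C1*exp(3*x)


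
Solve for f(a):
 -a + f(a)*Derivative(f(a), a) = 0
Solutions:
 f(a) = -sqrt(C1 + a^2)
 f(a) = sqrt(C1 + a^2)


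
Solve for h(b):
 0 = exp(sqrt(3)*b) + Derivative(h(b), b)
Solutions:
 h(b) = C1 - sqrt(3)*exp(sqrt(3)*b)/3


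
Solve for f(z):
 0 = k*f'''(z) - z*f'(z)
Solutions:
 f(z) = C1 + Integral(C2*airyai(z*(1/k)^(1/3)) + C3*airybi(z*(1/k)^(1/3)), z)


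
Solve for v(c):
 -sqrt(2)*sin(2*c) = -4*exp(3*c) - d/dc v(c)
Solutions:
 v(c) = C1 - 4*exp(3*c)/3 - sqrt(2)*cos(2*c)/2


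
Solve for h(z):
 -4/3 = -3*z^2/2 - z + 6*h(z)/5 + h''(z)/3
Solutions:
 h(z) = C1*sin(3*sqrt(10)*z/5) + C2*cos(3*sqrt(10)*z/5) + 5*z^2/4 + 5*z/6 - 65/36


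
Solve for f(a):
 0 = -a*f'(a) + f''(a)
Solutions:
 f(a) = C1 + C2*erfi(sqrt(2)*a/2)


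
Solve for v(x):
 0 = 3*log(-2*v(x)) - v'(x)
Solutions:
 -Integral(1/(log(-_y) + log(2)), (_y, v(x)))/3 = C1 - x


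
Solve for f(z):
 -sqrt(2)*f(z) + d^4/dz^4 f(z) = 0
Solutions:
 f(z) = C1*exp(-2^(1/8)*z) + C2*exp(2^(1/8)*z) + C3*sin(2^(1/8)*z) + C4*cos(2^(1/8)*z)


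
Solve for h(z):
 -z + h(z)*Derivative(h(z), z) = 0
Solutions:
 h(z) = -sqrt(C1 + z^2)
 h(z) = sqrt(C1 + z^2)


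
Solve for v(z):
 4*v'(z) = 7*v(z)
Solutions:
 v(z) = C1*exp(7*z/4)


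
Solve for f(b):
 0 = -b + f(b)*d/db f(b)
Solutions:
 f(b) = -sqrt(C1 + b^2)
 f(b) = sqrt(C1 + b^2)


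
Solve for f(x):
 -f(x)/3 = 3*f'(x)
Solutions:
 f(x) = C1*exp(-x/9)


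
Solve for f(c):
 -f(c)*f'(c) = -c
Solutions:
 f(c) = -sqrt(C1 + c^2)
 f(c) = sqrt(C1 + c^2)


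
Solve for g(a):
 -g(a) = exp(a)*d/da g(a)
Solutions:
 g(a) = C1*exp(exp(-a))


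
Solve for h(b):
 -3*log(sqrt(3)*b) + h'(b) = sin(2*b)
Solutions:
 h(b) = C1 + 3*b*log(b) - 3*b + 3*b*log(3)/2 - cos(2*b)/2


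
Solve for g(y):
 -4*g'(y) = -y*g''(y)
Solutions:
 g(y) = C1 + C2*y^5


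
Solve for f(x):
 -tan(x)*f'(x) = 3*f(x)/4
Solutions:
 f(x) = C1/sin(x)^(3/4)


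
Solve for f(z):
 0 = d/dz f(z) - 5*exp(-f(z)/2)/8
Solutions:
 f(z) = 2*log(C1 + 5*z/16)


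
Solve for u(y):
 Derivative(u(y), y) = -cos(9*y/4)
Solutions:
 u(y) = C1 - 4*sin(9*y/4)/9


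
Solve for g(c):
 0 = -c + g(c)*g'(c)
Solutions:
 g(c) = -sqrt(C1 + c^2)
 g(c) = sqrt(C1 + c^2)


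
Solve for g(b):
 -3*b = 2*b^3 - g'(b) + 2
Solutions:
 g(b) = C1 + b^4/2 + 3*b^2/2 + 2*b


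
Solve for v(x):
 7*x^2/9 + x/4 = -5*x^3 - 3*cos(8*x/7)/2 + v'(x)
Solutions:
 v(x) = C1 + 5*x^4/4 + 7*x^3/27 + x^2/8 + 21*sin(8*x/7)/16


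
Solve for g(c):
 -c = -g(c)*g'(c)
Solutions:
 g(c) = -sqrt(C1 + c^2)
 g(c) = sqrt(C1 + c^2)


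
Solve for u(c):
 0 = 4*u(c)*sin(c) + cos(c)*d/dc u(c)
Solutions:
 u(c) = C1*cos(c)^4


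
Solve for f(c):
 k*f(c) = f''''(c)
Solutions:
 f(c) = C1*exp(-c*k^(1/4)) + C2*exp(c*k^(1/4)) + C3*exp(-I*c*k^(1/4)) + C4*exp(I*c*k^(1/4))


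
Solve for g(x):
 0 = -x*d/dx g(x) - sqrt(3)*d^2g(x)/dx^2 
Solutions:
 g(x) = C1 + C2*erf(sqrt(2)*3^(3/4)*x/6)


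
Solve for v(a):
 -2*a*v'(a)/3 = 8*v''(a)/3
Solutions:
 v(a) = C1 + C2*erf(sqrt(2)*a/4)


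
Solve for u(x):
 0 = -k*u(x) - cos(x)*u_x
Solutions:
 u(x) = C1*exp(k*(log(sin(x) - 1) - log(sin(x) + 1))/2)


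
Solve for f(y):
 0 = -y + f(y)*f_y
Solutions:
 f(y) = -sqrt(C1 + y^2)
 f(y) = sqrt(C1 + y^2)


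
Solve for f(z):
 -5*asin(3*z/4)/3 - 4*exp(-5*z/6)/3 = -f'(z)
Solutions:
 f(z) = C1 + 5*z*asin(3*z/4)/3 + 5*sqrt(16 - 9*z^2)/9 - 8*exp(-5*z/6)/5


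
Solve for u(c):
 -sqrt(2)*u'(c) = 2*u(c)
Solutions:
 u(c) = C1*exp(-sqrt(2)*c)


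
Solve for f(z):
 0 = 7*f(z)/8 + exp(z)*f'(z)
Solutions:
 f(z) = C1*exp(7*exp(-z)/8)


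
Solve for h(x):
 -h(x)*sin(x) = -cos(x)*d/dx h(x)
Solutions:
 h(x) = C1/cos(x)


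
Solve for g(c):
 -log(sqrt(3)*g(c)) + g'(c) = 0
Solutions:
 -2*Integral(1/(2*log(_y) + log(3)), (_y, g(c))) = C1 - c


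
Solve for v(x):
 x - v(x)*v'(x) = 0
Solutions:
 v(x) = -sqrt(C1 + x^2)
 v(x) = sqrt(C1 + x^2)


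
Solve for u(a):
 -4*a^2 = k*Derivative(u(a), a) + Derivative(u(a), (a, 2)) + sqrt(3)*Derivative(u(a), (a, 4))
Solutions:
 u(a) = C1 + C2*exp(a*(-2^(2/3)*3^(1/6)*(9*k + sqrt(81*k^2 + 4*sqrt(3)))^(1/3) + 2*6^(1/3)/(9*k + sqrt(81*k^2 + 4*sqrt(3)))^(1/3))/6) + C3*exp(a*(2^(2/3)*3^(1/6)*(9*k + sqrt(81*k^2 + 4*sqrt(3)))^(1/3) - 6^(2/3)*I*(9*k + sqrt(81*k^2 + 4*sqrt(3)))^(1/3) + 16*sqrt(3)/((9*k + sqrt(81*k^2 + 4*sqrt(3)))^(1/3)*(-2^(2/3)*3^(1/6) + 6^(2/3)*I)))/12) + C4*exp(a*(2^(2/3)*3^(1/6)*(9*k + sqrt(81*k^2 + 4*sqrt(3)))^(1/3) + 6^(2/3)*I*(9*k + sqrt(81*k^2 + 4*sqrt(3)))^(1/3) - 16*sqrt(3)/((9*k + sqrt(81*k^2 + 4*sqrt(3)))^(1/3)*(2^(2/3)*3^(1/6) + 6^(2/3)*I)))/12) - 4*a^3/(3*k) + 4*a^2/k^2 - 8*a/k^3


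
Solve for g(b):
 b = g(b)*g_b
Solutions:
 g(b) = -sqrt(C1 + b^2)
 g(b) = sqrt(C1 + b^2)


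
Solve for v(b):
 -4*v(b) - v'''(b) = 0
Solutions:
 v(b) = C3*exp(-2^(2/3)*b) + (C1*sin(2^(2/3)*sqrt(3)*b/2) + C2*cos(2^(2/3)*sqrt(3)*b/2))*exp(2^(2/3)*b/2)


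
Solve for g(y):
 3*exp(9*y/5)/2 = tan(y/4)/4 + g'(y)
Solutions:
 g(y) = C1 + 5*exp(9*y/5)/6 + log(cos(y/4))


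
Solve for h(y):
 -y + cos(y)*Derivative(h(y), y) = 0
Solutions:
 h(y) = C1 + Integral(y/cos(y), y)


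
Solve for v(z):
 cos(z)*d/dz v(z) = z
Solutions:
 v(z) = C1 + Integral(z/cos(z), z)


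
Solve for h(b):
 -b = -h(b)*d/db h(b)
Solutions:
 h(b) = -sqrt(C1 + b^2)
 h(b) = sqrt(C1 + b^2)


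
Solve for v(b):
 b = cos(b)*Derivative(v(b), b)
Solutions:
 v(b) = C1 + Integral(b/cos(b), b)


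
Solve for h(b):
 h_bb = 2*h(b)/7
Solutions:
 h(b) = C1*exp(-sqrt(14)*b/7) + C2*exp(sqrt(14)*b/7)


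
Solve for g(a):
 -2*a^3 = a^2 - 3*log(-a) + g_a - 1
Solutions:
 g(a) = C1 - a^4/2 - a^3/3 + 3*a*log(-a) - 2*a


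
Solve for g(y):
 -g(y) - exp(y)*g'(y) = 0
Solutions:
 g(y) = C1*exp(exp(-y))


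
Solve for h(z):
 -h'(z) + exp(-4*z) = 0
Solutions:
 h(z) = C1 - exp(-4*z)/4


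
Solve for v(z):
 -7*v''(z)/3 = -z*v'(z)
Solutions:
 v(z) = C1 + C2*erfi(sqrt(42)*z/14)


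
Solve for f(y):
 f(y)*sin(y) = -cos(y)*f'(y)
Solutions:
 f(y) = C1*cos(y)


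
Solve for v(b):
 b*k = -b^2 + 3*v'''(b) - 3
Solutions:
 v(b) = C1 + C2*b + C3*b^2 + b^5/180 + b^4*k/72 + b^3/6


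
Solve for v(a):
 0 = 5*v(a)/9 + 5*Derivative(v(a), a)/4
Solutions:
 v(a) = C1*exp(-4*a/9)


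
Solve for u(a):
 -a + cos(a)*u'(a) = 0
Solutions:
 u(a) = C1 + Integral(a/cos(a), a)


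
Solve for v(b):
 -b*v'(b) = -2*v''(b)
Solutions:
 v(b) = C1 + C2*erfi(b/2)


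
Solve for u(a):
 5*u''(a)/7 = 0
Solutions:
 u(a) = C1 + C2*a


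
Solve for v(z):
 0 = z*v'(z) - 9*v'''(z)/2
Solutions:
 v(z) = C1 + Integral(C2*airyai(6^(1/3)*z/3) + C3*airybi(6^(1/3)*z/3), z)


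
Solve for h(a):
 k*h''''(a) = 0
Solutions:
 h(a) = C1 + C2*a + C3*a^2 + C4*a^3


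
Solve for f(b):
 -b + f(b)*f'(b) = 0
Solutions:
 f(b) = -sqrt(C1 + b^2)
 f(b) = sqrt(C1 + b^2)


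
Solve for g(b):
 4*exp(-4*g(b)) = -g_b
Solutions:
 g(b) = log(-I*(C1 - 16*b)^(1/4))
 g(b) = log(I*(C1 - 16*b)^(1/4))
 g(b) = log(-(C1 - 16*b)^(1/4))
 g(b) = log(C1 - 16*b)/4


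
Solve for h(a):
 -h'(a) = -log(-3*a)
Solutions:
 h(a) = C1 + a*log(-a) + a*(-1 + log(3))


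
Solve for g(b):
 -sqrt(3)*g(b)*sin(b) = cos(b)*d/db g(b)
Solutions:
 g(b) = C1*cos(b)^(sqrt(3))


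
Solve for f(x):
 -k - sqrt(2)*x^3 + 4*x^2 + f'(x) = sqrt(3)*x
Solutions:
 f(x) = C1 + k*x + sqrt(2)*x^4/4 - 4*x^3/3 + sqrt(3)*x^2/2


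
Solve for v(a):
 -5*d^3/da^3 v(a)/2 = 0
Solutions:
 v(a) = C1 + C2*a + C3*a^2


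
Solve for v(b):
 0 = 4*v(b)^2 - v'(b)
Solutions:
 v(b) = -1/(C1 + 4*b)


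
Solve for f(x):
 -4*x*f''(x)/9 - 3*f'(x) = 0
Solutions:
 f(x) = C1 + C2/x^(23/4)


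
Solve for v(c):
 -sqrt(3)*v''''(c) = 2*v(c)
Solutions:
 v(c) = (C1*sin(2^(3/4)*3^(7/8)*c/6) + C2*cos(2^(3/4)*3^(7/8)*c/6))*exp(-2^(3/4)*3^(7/8)*c/6) + (C3*sin(2^(3/4)*3^(7/8)*c/6) + C4*cos(2^(3/4)*3^(7/8)*c/6))*exp(2^(3/4)*3^(7/8)*c/6)


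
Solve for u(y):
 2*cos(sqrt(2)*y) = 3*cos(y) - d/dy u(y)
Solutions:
 u(y) = C1 + 3*sin(y) - sqrt(2)*sin(sqrt(2)*y)


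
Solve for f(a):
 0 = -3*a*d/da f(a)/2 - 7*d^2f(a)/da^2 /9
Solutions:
 f(a) = C1 + C2*erf(3*sqrt(21)*a/14)


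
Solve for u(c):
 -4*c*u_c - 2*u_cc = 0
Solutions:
 u(c) = C1 + C2*erf(c)


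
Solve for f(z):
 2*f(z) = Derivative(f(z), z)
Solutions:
 f(z) = C1*exp(2*z)


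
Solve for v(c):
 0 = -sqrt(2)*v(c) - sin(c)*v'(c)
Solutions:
 v(c) = C1*(cos(c) + 1)^(sqrt(2)/2)/(cos(c) - 1)^(sqrt(2)/2)


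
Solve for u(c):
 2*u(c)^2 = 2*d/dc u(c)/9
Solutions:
 u(c) = -1/(C1 + 9*c)


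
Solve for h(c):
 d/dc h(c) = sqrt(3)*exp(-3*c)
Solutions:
 h(c) = C1 - sqrt(3)*exp(-3*c)/3


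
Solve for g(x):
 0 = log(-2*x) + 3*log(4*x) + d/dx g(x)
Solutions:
 g(x) = C1 - 4*x*log(x) + x*(-7*log(2) + 4 - I*pi)


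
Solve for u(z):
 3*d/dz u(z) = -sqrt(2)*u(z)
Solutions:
 u(z) = C1*exp(-sqrt(2)*z/3)


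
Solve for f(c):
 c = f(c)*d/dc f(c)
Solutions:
 f(c) = -sqrt(C1 + c^2)
 f(c) = sqrt(C1 + c^2)


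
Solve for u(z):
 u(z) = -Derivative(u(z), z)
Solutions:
 u(z) = C1*exp(-z)


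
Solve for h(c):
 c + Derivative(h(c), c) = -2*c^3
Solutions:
 h(c) = C1 - c^4/2 - c^2/2


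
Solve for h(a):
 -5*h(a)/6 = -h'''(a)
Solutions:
 h(a) = C3*exp(5^(1/3)*6^(2/3)*a/6) + (C1*sin(2^(2/3)*3^(1/6)*5^(1/3)*a/4) + C2*cos(2^(2/3)*3^(1/6)*5^(1/3)*a/4))*exp(-5^(1/3)*6^(2/3)*a/12)


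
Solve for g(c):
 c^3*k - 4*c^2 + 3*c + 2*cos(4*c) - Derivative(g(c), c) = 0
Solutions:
 g(c) = C1 + c^4*k/4 - 4*c^3/3 + 3*c^2/2 + sin(4*c)/2


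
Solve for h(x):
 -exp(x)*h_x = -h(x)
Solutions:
 h(x) = C1*exp(-exp(-x))


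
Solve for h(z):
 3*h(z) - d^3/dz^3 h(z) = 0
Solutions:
 h(z) = C3*exp(3^(1/3)*z) + (C1*sin(3^(5/6)*z/2) + C2*cos(3^(5/6)*z/2))*exp(-3^(1/3)*z/2)


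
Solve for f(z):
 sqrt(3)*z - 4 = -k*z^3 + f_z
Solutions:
 f(z) = C1 + k*z^4/4 + sqrt(3)*z^2/2 - 4*z


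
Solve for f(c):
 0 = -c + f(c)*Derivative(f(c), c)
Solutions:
 f(c) = -sqrt(C1 + c^2)
 f(c) = sqrt(C1 + c^2)


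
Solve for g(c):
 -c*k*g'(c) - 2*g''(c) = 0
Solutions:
 g(c) = Piecewise((-sqrt(pi)*C1*erf(c*sqrt(k)/2)/sqrt(k) - C2, (k > 0) | (k < 0)), (-C1*c - C2, True))


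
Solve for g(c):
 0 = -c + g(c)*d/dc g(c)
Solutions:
 g(c) = -sqrt(C1 + c^2)
 g(c) = sqrt(C1 + c^2)


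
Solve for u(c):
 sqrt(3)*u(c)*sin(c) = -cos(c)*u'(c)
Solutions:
 u(c) = C1*cos(c)^(sqrt(3))


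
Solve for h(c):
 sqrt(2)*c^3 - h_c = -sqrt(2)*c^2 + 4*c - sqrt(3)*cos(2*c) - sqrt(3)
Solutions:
 h(c) = C1 + sqrt(2)*c^4/4 + sqrt(2)*c^3/3 - 2*c^2 + sqrt(3)*(c + sin(c)*cos(c))


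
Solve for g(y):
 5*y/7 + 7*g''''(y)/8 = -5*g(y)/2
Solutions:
 g(y) = -2*y/7 + (C1*sin(5^(1/4)*7^(3/4)*y/7) + C2*cos(5^(1/4)*7^(3/4)*y/7))*exp(-5^(1/4)*7^(3/4)*y/7) + (C3*sin(5^(1/4)*7^(3/4)*y/7) + C4*cos(5^(1/4)*7^(3/4)*y/7))*exp(5^(1/4)*7^(3/4)*y/7)


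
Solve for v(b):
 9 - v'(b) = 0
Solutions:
 v(b) = C1 + 9*b


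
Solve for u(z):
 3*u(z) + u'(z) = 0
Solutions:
 u(z) = C1*exp(-3*z)


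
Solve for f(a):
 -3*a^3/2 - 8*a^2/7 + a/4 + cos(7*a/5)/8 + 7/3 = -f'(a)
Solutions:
 f(a) = C1 + 3*a^4/8 + 8*a^3/21 - a^2/8 - 7*a/3 - 5*sin(7*a/5)/56


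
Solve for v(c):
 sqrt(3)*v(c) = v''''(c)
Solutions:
 v(c) = C1*exp(-3^(1/8)*c) + C2*exp(3^(1/8)*c) + C3*sin(3^(1/8)*c) + C4*cos(3^(1/8)*c)


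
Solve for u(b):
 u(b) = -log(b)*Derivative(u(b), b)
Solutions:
 u(b) = C1*exp(-li(b))


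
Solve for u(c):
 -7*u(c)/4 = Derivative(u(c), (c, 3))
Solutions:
 u(c) = C3*exp(-14^(1/3)*c/2) + (C1*sin(14^(1/3)*sqrt(3)*c/4) + C2*cos(14^(1/3)*sqrt(3)*c/4))*exp(14^(1/3)*c/4)


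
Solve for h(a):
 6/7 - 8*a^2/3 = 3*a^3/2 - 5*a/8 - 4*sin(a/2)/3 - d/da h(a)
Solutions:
 h(a) = C1 + 3*a^4/8 + 8*a^3/9 - 5*a^2/16 - 6*a/7 + 8*cos(a/2)/3


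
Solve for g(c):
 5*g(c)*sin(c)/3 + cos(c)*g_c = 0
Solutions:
 g(c) = C1*cos(c)^(5/3)


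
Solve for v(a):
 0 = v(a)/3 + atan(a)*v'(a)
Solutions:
 v(a) = C1*exp(-Integral(1/atan(a), a)/3)


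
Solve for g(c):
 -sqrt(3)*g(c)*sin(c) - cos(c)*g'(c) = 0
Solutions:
 g(c) = C1*cos(c)^(sqrt(3))


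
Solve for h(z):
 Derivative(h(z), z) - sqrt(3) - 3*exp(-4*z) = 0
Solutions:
 h(z) = C1 + sqrt(3)*z - 3*exp(-4*z)/4


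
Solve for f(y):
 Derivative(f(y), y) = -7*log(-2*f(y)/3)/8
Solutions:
 8*Integral(1/(log(-_y) - log(3) + log(2)), (_y, f(y)))/7 = C1 - y


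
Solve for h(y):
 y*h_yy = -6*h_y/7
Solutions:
 h(y) = C1 + C2*y^(1/7)


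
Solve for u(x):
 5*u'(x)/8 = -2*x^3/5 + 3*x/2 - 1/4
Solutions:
 u(x) = C1 - 4*x^4/25 + 6*x^2/5 - 2*x/5


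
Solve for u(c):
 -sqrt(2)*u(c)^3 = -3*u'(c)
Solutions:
 u(c) = -sqrt(6)*sqrt(-1/(C1 + sqrt(2)*c))/2
 u(c) = sqrt(6)*sqrt(-1/(C1 + sqrt(2)*c))/2


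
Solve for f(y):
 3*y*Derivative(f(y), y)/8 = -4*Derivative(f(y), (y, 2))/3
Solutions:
 f(y) = C1 + C2*erf(3*y/8)


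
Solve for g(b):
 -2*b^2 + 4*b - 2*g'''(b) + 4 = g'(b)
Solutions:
 g(b) = C1 + C2*sin(sqrt(2)*b/2) + C3*cos(sqrt(2)*b/2) - 2*b^3/3 + 2*b^2 + 12*b


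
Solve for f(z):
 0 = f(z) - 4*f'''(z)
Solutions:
 f(z) = C3*exp(2^(1/3)*z/2) + (C1*sin(2^(1/3)*sqrt(3)*z/4) + C2*cos(2^(1/3)*sqrt(3)*z/4))*exp(-2^(1/3)*z/4)


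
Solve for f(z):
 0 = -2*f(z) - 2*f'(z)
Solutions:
 f(z) = C1*exp(-z)


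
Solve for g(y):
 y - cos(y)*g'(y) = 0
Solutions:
 g(y) = C1 + Integral(y/cos(y), y)


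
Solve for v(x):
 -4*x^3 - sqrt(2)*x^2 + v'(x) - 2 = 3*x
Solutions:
 v(x) = C1 + x^4 + sqrt(2)*x^3/3 + 3*x^2/2 + 2*x


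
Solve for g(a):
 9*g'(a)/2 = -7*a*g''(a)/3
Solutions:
 g(a) = C1 + C2/a^(13/14)


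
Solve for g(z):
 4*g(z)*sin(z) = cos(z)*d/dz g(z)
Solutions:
 g(z) = C1/cos(z)^4


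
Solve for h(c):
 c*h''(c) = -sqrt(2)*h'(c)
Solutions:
 h(c) = C1 + C2*c^(1 - sqrt(2))


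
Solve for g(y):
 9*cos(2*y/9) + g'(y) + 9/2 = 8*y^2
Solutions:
 g(y) = C1 + 8*y^3/3 - 9*y/2 - 81*sin(2*y/9)/2


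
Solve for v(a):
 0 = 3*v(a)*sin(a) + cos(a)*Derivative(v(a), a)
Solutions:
 v(a) = C1*cos(a)^3


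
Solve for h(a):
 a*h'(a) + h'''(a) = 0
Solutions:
 h(a) = C1 + Integral(C2*airyai(-a) + C3*airybi(-a), a)


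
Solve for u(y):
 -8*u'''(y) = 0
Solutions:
 u(y) = C1 + C2*y + C3*y^2


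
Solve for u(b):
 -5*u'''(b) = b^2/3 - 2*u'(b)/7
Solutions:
 u(b) = C1 + C2*exp(-sqrt(70)*b/35) + C3*exp(sqrt(70)*b/35) + 7*b^3/18 + 245*b/6


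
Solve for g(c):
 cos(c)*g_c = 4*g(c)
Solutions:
 g(c) = C1*(sin(c)^2 + 2*sin(c) + 1)/(sin(c)^2 - 2*sin(c) + 1)


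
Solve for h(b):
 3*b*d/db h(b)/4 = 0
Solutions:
 h(b) = C1


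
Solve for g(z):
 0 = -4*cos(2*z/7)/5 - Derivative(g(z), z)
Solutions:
 g(z) = C1 - 14*sin(2*z/7)/5


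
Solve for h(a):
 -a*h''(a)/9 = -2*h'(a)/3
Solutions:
 h(a) = C1 + C2*a^7


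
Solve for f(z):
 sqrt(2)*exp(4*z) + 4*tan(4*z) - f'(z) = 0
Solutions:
 f(z) = C1 + sqrt(2)*exp(4*z)/4 - log(cos(4*z))


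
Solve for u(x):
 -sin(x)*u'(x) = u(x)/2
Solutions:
 u(x) = C1*(cos(x) + 1)^(1/4)/(cos(x) - 1)^(1/4)


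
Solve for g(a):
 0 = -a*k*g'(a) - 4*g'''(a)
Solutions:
 g(a) = C1 + Integral(C2*airyai(2^(1/3)*a*(-k)^(1/3)/2) + C3*airybi(2^(1/3)*a*(-k)^(1/3)/2), a)


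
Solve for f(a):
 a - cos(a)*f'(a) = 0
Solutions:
 f(a) = C1 + Integral(a/cos(a), a)


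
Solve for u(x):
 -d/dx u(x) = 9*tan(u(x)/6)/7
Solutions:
 u(x) = -6*asin(C1*exp(-3*x/14)) + 6*pi
 u(x) = 6*asin(C1*exp(-3*x/14))


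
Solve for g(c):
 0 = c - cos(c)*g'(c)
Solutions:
 g(c) = C1 + Integral(c/cos(c), c)


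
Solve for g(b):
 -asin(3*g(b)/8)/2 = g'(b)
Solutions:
 Integral(1/asin(3*_y/8), (_y, g(b))) = C1 - b/2


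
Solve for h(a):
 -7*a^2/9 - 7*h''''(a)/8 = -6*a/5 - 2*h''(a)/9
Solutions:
 h(a) = C1 + C2*a + C3*exp(-4*sqrt(7)*a/21) + C4*exp(4*sqrt(7)*a/21) + 7*a^4/24 - 9*a^3/10 + 441*a^2/32


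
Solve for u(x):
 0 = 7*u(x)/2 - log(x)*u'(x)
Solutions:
 u(x) = C1*exp(7*li(x)/2)


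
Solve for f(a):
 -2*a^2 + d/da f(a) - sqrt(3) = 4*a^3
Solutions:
 f(a) = C1 + a^4 + 2*a^3/3 + sqrt(3)*a


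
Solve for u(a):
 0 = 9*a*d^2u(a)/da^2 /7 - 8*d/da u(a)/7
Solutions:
 u(a) = C1 + C2*a^(17/9)


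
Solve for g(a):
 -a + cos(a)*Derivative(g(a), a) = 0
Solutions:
 g(a) = C1 + Integral(a/cos(a), a)


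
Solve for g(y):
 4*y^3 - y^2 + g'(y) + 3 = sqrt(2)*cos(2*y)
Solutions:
 g(y) = C1 - y^4 + y^3/3 - 3*y + sqrt(2)*sin(2*y)/2


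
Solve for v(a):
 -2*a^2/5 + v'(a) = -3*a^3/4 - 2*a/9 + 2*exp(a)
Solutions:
 v(a) = C1 - 3*a^4/16 + 2*a^3/15 - a^2/9 + 2*exp(a)


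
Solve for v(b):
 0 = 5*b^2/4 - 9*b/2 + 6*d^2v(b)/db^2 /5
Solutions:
 v(b) = C1 + C2*b - 25*b^4/288 + 5*b^3/8


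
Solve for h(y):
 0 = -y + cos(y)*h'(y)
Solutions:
 h(y) = C1 + Integral(y/cos(y), y)


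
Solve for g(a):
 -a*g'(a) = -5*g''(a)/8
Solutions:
 g(a) = C1 + C2*erfi(2*sqrt(5)*a/5)


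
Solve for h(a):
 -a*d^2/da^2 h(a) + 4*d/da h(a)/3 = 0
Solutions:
 h(a) = C1 + C2*a^(7/3)


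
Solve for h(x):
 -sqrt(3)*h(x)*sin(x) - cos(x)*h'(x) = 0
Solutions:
 h(x) = C1*cos(x)^(sqrt(3))


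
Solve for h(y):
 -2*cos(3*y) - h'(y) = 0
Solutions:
 h(y) = C1 - 2*sin(3*y)/3


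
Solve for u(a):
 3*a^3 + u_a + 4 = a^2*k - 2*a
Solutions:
 u(a) = C1 - 3*a^4/4 + a^3*k/3 - a^2 - 4*a


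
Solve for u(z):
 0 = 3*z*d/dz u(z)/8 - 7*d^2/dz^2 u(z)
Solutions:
 u(z) = C1 + C2*erfi(sqrt(21)*z/28)


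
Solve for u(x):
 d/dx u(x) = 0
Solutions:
 u(x) = C1


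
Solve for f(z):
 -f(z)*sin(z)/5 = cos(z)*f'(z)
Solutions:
 f(z) = C1*cos(z)^(1/5)


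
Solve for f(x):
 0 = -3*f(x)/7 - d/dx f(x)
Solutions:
 f(x) = C1*exp(-3*x/7)


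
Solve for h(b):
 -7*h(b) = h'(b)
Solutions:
 h(b) = C1*exp(-7*b)


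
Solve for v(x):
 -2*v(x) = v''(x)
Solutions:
 v(x) = C1*sin(sqrt(2)*x) + C2*cos(sqrt(2)*x)


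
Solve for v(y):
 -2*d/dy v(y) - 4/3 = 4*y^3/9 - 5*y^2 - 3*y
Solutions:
 v(y) = C1 - y^4/18 + 5*y^3/6 + 3*y^2/4 - 2*y/3


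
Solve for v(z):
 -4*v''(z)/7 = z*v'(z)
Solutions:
 v(z) = C1 + C2*erf(sqrt(14)*z/4)


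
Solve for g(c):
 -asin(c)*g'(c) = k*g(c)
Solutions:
 g(c) = C1*exp(-k*Integral(1/asin(c), c))


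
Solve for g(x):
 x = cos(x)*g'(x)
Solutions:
 g(x) = C1 + Integral(x/cos(x), x)


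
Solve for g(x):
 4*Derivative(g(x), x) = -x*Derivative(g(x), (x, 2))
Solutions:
 g(x) = C1 + C2/x^3


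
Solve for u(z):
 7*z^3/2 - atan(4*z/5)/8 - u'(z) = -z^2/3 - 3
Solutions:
 u(z) = C1 + 7*z^4/8 + z^3/9 - z*atan(4*z/5)/8 + 3*z + 5*log(16*z^2 + 25)/64


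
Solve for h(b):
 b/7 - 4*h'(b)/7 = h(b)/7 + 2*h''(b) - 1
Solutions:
 h(b) = b + (C1*sin(sqrt(10)*b/14) + C2*cos(sqrt(10)*b/14))*exp(-b/7) + 3


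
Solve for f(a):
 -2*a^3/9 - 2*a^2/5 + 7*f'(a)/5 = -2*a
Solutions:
 f(a) = C1 + 5*a^4/126 + 2*a^3/21 - 5*a^2/7


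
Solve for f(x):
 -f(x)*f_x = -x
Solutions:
 f(x) = -sqrt(C1 + x^2)
 f(x) = sqrt(C1 + x^2)


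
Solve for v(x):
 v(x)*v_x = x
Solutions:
 v(x) = -sqrt(C1 + x^2)
 v(x) = sqrt(C1 + x^2)


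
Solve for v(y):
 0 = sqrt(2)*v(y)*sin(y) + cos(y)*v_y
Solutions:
 v(y) = C1*cos(y)^(sqrt(2))


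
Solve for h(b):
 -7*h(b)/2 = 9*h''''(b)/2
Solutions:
 h(b) = (C1*sin(sqrt(6)*7^(1/4)*b/6) + C2*cos(sqrt(6)*7^(1/4)*b/6))*exp(-sqrt(6)*7^(1/4)*b/6) + (C3*sin(sqrt(6)*7^(1/4)*b/6) + C4*cos(sqrt(6)*7^(1/4)*b/6))*exp(sqrt(6)*7^(1/4)*b/6)


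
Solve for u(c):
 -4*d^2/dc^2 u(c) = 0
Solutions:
 u(c) = C1 + C2*c


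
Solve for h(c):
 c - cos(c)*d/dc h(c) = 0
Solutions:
 h(c) = C1 + Integral(c/cos(c), c)


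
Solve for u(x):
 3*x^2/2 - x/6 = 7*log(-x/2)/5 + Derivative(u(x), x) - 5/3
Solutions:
 u(x) = C1 + x^3/2 - x^2/12 - 7*x*log(-x)/5 + x*(21*log(2) + 46)/15


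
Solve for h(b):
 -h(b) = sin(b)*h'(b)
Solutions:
 h(b) = C1*sqrt(cos(b) + 1)/sqrt(cos(b) - 1)


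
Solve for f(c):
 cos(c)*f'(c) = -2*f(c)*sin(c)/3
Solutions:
 f(c) = C1*cos(c)^(2/3)


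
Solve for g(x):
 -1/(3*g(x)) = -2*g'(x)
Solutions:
 g(x) = -sqrt(C1 + 3*x)/3
 g(x) = sqrt(C1 + 3*x)/3


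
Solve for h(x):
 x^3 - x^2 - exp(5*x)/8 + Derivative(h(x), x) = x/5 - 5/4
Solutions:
 h(x) = C1 - x^4/4 + x^3/3 + x^2/10 - 5*x/4 + exp(5*x)/40


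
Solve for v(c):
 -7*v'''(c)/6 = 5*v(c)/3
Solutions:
 v(c) = C3*exp(-10^(1/3)*7^(2/3)*c/7) + (C1*sin(10^(1/3)*sqrt(3)*7^(2/3)*c/14) + C2*cos(10^(1/3)*sqrt(3)*7^(2/3)*c/14))*exp(10^(1/3)*7^(2/3)*c/14)


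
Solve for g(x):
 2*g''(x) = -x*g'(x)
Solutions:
 g(x) = C1 + C2*erf(x/2)


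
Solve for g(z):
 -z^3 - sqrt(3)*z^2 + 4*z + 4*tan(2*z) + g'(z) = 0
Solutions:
 g(z) = C1 + z^4/4 + sqrt(3)*z^3/3 - 2*z^2 + 2*log(cos(2*z))


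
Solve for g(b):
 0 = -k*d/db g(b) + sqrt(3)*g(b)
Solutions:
 g(b) = C1*exp(sqrt(3)*b/k)


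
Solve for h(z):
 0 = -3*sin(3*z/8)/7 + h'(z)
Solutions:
 h(z) = C1 - 8*cos(3*z/8)/7


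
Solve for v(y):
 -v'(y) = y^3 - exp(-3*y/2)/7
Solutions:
 v(y) = C1 - y^4/4 - 2*exp(-3*y/2)/21


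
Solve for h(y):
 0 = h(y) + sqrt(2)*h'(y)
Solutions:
 h(y) = C1*exp(-sqrt(2)*y/2)


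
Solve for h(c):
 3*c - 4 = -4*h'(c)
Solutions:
 h(c) = C1 - 3*c^2/8 + c


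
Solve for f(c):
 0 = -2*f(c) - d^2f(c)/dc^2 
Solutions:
 f(c) = C1*sin(sqrt(2)*c) + C2*cos(sqrt(2)*c)


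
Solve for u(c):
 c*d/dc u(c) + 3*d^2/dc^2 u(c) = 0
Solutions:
 u(c) = C1 + C2*erf(sqrt(6)*c/6)


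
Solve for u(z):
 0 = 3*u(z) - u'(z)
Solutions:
 u(z) = C1*exp(3*z)


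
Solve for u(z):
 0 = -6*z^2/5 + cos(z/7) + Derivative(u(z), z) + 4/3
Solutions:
 u(z) = C1 + 2*z^3/5 - 4*z/3 - 7*sin(z/7)


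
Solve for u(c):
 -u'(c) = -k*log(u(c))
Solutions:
 li(u(c)) = C1 + c*k


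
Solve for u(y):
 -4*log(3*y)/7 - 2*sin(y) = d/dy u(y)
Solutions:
 u(y) = C1 - 4*y*log(y)/7 - 4*y*log(3)/7 + 4*y/7 + 2*cos(y)


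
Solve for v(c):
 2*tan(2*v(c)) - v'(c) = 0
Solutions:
 v(c) = -asin(C1*exp(4*c))/2 + pi/2
 v(c) = asin(C1*exp(4*c))/2


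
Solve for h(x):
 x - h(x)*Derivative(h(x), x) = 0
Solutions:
 h(x) = -sqrt(C1 + x^2)
 h(x) = sqrt(C1 + x^2)


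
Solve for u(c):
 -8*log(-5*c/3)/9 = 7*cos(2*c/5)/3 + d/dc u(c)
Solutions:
 u(c) = C1 - 8*c*log(-c)/9 - 8*c*log(5)/9 + 8*c/9 + 8*c*log(3)/9 - 35*sin(2*c/5)/6


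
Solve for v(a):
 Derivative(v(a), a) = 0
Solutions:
 v(a) = C1


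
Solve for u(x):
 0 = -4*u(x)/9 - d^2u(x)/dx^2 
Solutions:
 u(x) = C1*sin(2*x/3) + C2*cos(2*x/3)


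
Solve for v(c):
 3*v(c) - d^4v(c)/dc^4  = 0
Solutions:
 v(c) = C1*exp(-3^(1/4)*c) + C2*exp(3^(1/4)*c) + C3*sin(3^(1/4)*c) + C4*cos(3^(1/4)*c)


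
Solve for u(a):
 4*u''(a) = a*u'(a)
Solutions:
 u(a) = C1 + C2*erfi(sqrt(2)*a/4)


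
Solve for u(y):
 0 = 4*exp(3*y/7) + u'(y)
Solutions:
 u(y) = C1 - 28*exp(3*y/7)/3


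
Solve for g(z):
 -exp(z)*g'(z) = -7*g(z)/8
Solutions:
 g(z) = C1*exp(-7*exp(-z)/8)


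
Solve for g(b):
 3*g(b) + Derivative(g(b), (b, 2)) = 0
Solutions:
 g(b) = C1*sin(sqrt(3)*b) + C2*cos(sqrt(3)*b)


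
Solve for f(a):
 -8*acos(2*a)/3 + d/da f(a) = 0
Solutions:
 f(a) = C1 + 8*a*acos(2*a)/3 - 4*sqrt(1 - 4*a^2)/3


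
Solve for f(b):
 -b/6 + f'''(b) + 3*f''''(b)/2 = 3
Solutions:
 f(b) = C1 + C2*b + C3*b^2 + C4*exp(-2*b/3) + b^4/144 + 11*b^3/24


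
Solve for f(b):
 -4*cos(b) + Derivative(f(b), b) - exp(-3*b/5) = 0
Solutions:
 f(b) = C1 + 4*sin(b) - 5*exp(-3*b/5)/3


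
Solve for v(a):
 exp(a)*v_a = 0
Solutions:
 v(a) = C1


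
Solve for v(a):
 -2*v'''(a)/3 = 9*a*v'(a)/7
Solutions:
 v(a) = C1 + Integral(C2*airyai(-3*14^(2/3)*a/14) + C3*airybi(-3*14^(2/3)*a/14), a)


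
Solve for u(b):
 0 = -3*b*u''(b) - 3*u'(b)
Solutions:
 u(b) = C1 + C2*log(b)


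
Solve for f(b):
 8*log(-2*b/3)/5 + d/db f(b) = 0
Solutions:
 f(b) = C1 - 8*b*log(-b)/5 + 8*b*(-log(2) + 1 + log(3))/5


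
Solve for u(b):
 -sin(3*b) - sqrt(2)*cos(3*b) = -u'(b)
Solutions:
 u(b) = C1 + sqrt(2)*sin(3*b)/3 - cos(3*b)/3


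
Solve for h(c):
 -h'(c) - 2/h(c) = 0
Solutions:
 h(c) = -sqrt(C1 - 4*c)
 h(c) = sqrt(C1 - 4*c)


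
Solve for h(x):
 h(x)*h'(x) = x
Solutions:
 h(x) = -sqrt(C1 + x^2)
 h(x) = sqrt(C1 + x^2)


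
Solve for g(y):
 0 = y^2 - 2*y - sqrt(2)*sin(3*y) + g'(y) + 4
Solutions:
 g(y) = C1 - y^3/3 + y^2 - 4*y - sqrt(2)*cos(3*y)/3


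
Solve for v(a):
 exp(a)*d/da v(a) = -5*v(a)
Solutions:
 v(a) = C1*exp(5*exp(-a))


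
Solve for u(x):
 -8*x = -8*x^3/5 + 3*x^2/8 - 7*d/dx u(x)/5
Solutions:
 u(x) = C1 - 2*x^4/7 + 5*x^3/56 + 20*x^2/7


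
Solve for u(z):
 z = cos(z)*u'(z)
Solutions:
 u(z) = C1 + Integral(z/cos(z), z)


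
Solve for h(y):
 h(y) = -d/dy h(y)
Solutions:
 h(y) = C1*exp(-y)


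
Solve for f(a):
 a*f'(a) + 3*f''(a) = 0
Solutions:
 f(a) = C1 + C2*erf(sqrt(6)*a/6)


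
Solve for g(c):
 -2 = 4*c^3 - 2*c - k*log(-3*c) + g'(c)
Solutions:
 g(c) = C1 - c^4 + c^2 + c*k*log(-c) + c*(-k + k*log(3) - 2)


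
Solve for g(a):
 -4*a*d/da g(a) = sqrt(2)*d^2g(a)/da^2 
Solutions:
 g(a) = C1 + C2*erf(2^(1/4)*a)


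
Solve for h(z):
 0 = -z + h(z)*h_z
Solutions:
 h(z) = -sqrt(C1 + z^2)
 h(z) = sqrt(C1 + z^2)


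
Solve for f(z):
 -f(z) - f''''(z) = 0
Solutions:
 f(z) = (C1*sin(sqrt(2)*z/2) + C2*cos(sqrt(2)*z/2))*exp(-sqrt(2)*z/2) + (C3*sin(sqrt(2)*z/2) + C4*cos(sqrt(2)*z/2))*exp(sqrt(2)*z/2)


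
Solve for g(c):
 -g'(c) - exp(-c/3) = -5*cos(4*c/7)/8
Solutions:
 g(c) = C1 + 35*sin(4*c/7)/32 + 3*exp(-c/3)


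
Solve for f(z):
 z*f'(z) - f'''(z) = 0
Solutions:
 f(z) = C1 + Integral(C2*airyai(z) + C3*airybi(z), z)


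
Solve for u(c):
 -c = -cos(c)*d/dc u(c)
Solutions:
 u(c) = C1 + Integral(c/cos(c), c)


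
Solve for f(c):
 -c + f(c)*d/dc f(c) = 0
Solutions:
 f(c) = -sqrt(C1 + c^2)
 f(c) = sqrt(C1 + c^2)


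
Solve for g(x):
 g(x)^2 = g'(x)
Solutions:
 g(x) = -1/(C1 + x)


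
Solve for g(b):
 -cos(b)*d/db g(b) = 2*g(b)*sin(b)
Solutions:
 g(b) = C1*cos(b)^2


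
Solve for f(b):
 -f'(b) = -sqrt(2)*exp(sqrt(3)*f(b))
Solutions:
 f(b) = sqrt(3)*(2*log(-1/(C1 + sqrt(2)*b)) - log(3))/6


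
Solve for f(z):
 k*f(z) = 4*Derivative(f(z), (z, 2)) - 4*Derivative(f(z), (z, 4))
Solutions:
 f(z) = C1*exp(-sqrt(2)*z*sqrt(1 - sqrt(1 - k))/2) + C2*exp(sqrt(2)*z*sqrt(1 - sqrt(1 - k))/2) + C3*exp(-sqrt(2)*z*sqrt(sqrt(1 - k) + 1)/2) + C4*exp(sqrt(2)*z*sqrt(sqrt(1 - k) + 1)/2)


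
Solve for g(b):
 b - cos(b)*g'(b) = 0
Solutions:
 g(b) = C1 + Integral(b/cos(b), b)


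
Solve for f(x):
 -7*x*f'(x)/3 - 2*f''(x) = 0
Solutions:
 f(x) = C1 + C2*erf(sqrt(21)*x/6)


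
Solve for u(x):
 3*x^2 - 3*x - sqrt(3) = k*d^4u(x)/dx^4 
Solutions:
 u(x) = C1 + C2*x + C3*x^2 + C4*x^3 + x^6/(120*k) - x^5/(40*k) - sqrt(3)*x^4/(24*k)


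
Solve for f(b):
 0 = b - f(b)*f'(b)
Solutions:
 f(b) = -sqrt(C1 + b^2)
 f(b) = sqrt(C1 + b^2)


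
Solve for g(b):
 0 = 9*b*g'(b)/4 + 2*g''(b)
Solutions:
 g(b) = C1 + C2*erf(3*b/4)


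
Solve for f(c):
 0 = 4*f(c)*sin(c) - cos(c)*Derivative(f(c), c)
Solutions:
 f(c) = C1/cos(c)^4


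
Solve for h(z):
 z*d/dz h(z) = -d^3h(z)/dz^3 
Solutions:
 h(z) = C1 + Integral(C2*airyai(-z) + C3*airybi(-z), z)


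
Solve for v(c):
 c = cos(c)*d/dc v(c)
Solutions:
 v(c) = C1 + Integral(c/cos(c), c)


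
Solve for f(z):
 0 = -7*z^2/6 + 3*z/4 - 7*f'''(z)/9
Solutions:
 f(z) = C1 + C2*z + C3*z^2 - z^5/40 + 9*z^4/224


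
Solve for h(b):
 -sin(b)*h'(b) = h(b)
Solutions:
 h(b) = C1*sqrt(cos(b) + 1)/sqrt(cos(b) - 1)


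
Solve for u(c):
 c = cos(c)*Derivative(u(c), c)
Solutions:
 u(c) = C1 + Integral(c/cos(c), c)


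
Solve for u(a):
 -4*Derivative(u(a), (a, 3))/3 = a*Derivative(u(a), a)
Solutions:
 u(a) = C1 + Integral(C2*airyai(-6^(1/3)*a/2) + C3*airybi(-6^(1/3)*a/2), a)


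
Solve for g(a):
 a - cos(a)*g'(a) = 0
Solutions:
 g(a) = C1 + Integral(a/cos(a), a)


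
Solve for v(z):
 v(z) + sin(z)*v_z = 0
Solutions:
 v(z) = C1*sqrt(cos(z) + 1)/sqrt(cos(z) - 1)


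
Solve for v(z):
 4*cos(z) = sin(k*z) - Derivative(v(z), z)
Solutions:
 v(z) = C1 - 4*sin(z) - cos(k*z)/k


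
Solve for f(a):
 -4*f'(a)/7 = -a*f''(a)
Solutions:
 f(a) = C1 + C2*a^(11/7)


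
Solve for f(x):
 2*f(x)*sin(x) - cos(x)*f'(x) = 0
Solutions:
 f(x) = C1/cos(x)^2


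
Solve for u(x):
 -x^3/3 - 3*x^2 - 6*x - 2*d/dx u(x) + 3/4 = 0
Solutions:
 u(x) = C1 - x^4/24 - x^3/2 - 3*x^2/2 + 3*x/8


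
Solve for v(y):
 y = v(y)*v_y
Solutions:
 v(y) = -sqrt(C1 + y^2)
 v(y) = sqrt(C1 + y^2)


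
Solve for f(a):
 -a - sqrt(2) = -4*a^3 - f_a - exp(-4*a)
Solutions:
 f(a) = C1 - a^4 + a^2/2 + sqrt(2)*a + exp(-4*a)/4


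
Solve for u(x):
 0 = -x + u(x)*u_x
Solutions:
 u(x) = -sqrt(C1 + x^2)
 u(x) = sqrt(C1 + x^2)


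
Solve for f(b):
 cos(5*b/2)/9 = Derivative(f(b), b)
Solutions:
 f(b) = C1 + 2*sin(5*b/2)/45


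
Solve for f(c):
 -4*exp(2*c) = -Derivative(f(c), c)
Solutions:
 f(c) = C1 + 2*exp(2*c)


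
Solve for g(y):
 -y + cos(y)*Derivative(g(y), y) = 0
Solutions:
 g(y) = C1 + Integral(y/cos(y), y)


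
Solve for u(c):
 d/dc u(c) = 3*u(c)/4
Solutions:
 u(c) = C1*exp(3*c/4)


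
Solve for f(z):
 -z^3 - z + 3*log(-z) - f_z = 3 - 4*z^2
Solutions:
 f(z) = C1 - z^4/4 + 4*z^3/3 - z^2/2 + 3*z*log(-z) - 6*z


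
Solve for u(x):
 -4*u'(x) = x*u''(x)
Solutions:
 u(x) = C1 + C2/x^3


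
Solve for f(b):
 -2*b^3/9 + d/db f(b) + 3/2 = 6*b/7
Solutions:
 f(b) = C1 + b^4/18 + 3*b^2/7 - 3*b/2


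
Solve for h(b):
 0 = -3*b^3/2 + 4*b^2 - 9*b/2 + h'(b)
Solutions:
 h(b) = C1 + 3*b^4/8 - 4*b^3/3 + 9*b^2/4


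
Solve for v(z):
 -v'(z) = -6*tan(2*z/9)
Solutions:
 v(z) = C1 - 27*log(cos(2*z/9))


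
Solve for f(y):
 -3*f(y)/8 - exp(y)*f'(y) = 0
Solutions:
 f(y) = C1*exp(3*exp(-y)/8)


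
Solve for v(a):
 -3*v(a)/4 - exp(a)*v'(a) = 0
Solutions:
 v(a) = C1*exp(3*exp(-a)/4)


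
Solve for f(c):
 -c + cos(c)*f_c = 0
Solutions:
 f(c) = C1 + Integral(c/cos(c), c)


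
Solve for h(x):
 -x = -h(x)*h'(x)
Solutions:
 h(x) = -sqrt(C1 + x^2)
 h(x) = sqrt(C1 + x^2)


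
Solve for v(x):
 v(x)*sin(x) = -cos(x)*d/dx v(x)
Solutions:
 v(x) = C1*cos(x)


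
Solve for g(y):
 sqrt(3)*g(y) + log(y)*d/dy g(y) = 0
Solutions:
 g(y) = C1*exp(-sqrt(3)*li(y))


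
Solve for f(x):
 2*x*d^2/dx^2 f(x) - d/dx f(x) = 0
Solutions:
 f(x) = C1 + C2*x^(3/2)


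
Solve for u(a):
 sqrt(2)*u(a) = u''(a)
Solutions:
 u(a) = C1*exp(-2^(1/4)*a) + C2*exp(2^(1/4)*a)


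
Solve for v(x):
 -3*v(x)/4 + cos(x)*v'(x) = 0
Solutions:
 v(x) = C1*(sin(x) + 1)^(3/8)/(sin(x) - 1)^(3/8)


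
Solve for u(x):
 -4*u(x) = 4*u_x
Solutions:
 u(x) = C1*exp(-x)


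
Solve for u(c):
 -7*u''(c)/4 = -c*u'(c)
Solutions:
 u(c) = C1 + C2*erfi(sqrt(14)*c/7)


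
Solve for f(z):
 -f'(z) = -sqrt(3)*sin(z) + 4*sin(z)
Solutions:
 f(z) = C1 - sqrt(3)*cos(z) + 4*cos(z)


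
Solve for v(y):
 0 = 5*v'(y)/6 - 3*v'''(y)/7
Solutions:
 v(y) = C1 + C2*exp(-sqrt(70)*y/6) + C3*exp(sqrt(70)*y/6)


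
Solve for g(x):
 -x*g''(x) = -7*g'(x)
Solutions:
 g(x) = C1 + C2*x^8


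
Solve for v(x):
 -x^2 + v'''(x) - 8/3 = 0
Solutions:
 v(x) = C1 + C2*x + C3*x^2 + x^5/60 + 4*x^3/9


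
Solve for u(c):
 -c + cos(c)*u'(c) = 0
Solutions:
 u(c) = C1 + Integral(c/cos(c), c)


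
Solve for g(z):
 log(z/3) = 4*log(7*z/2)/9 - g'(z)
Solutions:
 g(z) = C1 - 5*z*log(z)/9 - 4*z*log(2)/9 + 5*z/9 + 4*z*log(7)/9 + z*log(3)


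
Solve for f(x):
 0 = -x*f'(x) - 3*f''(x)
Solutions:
 f(x) = C1 + C2*erf(sqrt(6)*x/6)


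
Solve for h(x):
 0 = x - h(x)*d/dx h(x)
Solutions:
 h(x) = -sqrt(C1 + x^2)
 h(x) = sqrt(C1 + x^2)


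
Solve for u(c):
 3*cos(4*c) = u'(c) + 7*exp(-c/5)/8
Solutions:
 u(c) = C1 + 3*sin(4*c)/4 + 35*exp(-c/5)/8


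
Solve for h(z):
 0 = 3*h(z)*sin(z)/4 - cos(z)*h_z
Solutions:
 h(z) = C1/cos(z)^(3/4)


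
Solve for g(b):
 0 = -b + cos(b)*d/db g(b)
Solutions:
 g(b) = C1 + Integral(b/cos(b), b)


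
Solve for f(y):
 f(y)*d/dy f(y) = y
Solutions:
 f(y) = -sqrt(C1 + y^2)
 f(y) = sqrt(C1 + y^2)


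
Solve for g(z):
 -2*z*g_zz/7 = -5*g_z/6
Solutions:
 g(z) = C1 + C2*z^(47/12)


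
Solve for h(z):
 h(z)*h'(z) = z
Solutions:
 h(z) = -sqrt(C1 + z^2)
 h(z) = sqrt(C1 + z^2)


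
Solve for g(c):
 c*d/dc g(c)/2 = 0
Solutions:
 g(c) = C1


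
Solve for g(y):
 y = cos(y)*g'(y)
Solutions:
 g(y) = C1 + Integral(y/cos(y), y)


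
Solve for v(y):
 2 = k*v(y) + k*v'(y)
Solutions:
 v(y) = C1*exp(-y) + 2/k


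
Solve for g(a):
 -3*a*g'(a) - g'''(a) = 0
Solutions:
 g(a) = C1 + Integral(C2*airyai(-3^(1/3)*a) + C3*airybi(-3^(1/3)*a), a)


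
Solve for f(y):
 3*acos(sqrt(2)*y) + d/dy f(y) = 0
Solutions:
 f(y) = C1 - 3*y*acos(sqrt(2)*y) + 3*sqrt(2)*sqrt(1 - 2*y^2)/2


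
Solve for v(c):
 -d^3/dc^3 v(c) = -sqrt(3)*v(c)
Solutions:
 v(c) = C3*exp(3^(1/6)*c) + (C1*sin(3^(2/3)*c/2) + C2*cos(3^(2/3)*c/2))*exp(-3^(1/6)*c/2)


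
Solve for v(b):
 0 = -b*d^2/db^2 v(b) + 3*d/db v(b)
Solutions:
 v(b) = C1 + C2*b^4


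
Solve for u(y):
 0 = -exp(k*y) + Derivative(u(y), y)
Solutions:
 u(y) = C1 + exp(k*y)/k


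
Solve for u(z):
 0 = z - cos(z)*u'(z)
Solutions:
 u(z) = C1 + Integral(z/cos(z), z)


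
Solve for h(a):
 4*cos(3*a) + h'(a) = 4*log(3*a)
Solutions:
 h(a) = C1 + 4*a*log(a) - 4*a + 4*a*log(3) - 4*sin(3*a)/3


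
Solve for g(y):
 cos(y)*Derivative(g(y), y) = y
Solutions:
 g(y) = C1 + Integral(y/cos(y), y)


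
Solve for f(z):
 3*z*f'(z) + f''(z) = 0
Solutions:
 f(z) = C1 + C2*erf(sqrt(6)*z/2)


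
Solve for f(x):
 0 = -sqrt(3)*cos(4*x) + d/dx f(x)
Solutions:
 f(x) = C1 + sqrt(3)*sin(4*x)/4


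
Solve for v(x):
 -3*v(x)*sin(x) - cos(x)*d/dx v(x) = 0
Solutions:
 v(x) = C1*cos(x)^3


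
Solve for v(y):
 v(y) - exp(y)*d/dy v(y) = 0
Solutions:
 v(y) = C1*exp(-exp(-y))


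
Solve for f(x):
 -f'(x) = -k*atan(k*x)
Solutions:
 f(x) = C1 + k*Piecewise((x*atan(k*x) - log(k^2*x^2 + 1)/(2*k), Ne(k, 0)), (0, True))


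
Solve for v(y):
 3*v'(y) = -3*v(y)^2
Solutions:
 v(y) = 1/(C1 + y)


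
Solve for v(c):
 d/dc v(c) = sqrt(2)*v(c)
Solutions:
 v(c) = C1*exp(sqrt(2)*c)


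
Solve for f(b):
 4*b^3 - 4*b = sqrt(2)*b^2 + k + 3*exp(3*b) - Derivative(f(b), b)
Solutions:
 f(b) = C1 - b^4 + sqrt(2)*b^3/3 + 2*b^2 + b*k + exp(3*b)


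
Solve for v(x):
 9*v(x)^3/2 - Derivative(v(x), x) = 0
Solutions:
 v(x) = -sqrt(-1/(C1 + 9*x))
 v(x) = sqrt(-1/(C1 + 9*x))


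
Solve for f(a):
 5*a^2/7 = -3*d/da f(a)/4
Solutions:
 f(a) = C1 - 20*a^3/63


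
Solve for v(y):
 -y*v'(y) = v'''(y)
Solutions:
 v(y) = C1 + Integral(C2*airyai(-y) + C3*airybi(-y), y)


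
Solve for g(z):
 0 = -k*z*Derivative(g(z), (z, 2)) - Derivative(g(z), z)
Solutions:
 g(z) = C1 + z^(((re(k) - 1)*re(k) + im(k)^2)/(re(k)^2 + im(k)^2))*(C2*sin(log(z)*Abs(im(k))/(re(k)^2 + im(k)^2)) + C3*cos(log(z)*im(k)/(re(k)^2 + im(k)^2)))


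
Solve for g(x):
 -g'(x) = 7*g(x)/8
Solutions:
 g(x) = C1*exp(-7*x/8)
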